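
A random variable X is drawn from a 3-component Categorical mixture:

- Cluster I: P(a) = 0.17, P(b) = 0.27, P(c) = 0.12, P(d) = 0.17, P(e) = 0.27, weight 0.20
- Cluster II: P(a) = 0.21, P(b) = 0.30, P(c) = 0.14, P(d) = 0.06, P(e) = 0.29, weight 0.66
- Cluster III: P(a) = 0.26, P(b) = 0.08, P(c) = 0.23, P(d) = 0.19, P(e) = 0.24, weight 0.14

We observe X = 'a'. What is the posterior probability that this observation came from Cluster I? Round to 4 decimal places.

0.1627

Posterior ∝ prior × likelihood, so P(k | x) ∝ π_k f_k(x); normalise over all components.
Evaluate each component's likelihood at the observed value:
  p_I = P(a | comp) = 0.17
  p_II = P(a | comp) = 0.21
  p_III = P(a | comp) = 0.26
Prior × likelihood for each component:
  π_I·p_I = 0.20 × 0.17 = 0.034
  π_II·p_II = 0.66 × 0.21 = 0.1386
  π_III·p_III = 0.14 × 0.26 = 0.0364
Sum: 0.034 + 0.1386 + 0.0364 = 0.209
P(Cluster I | 'a') = 0.034 / 0.209 ≈ 0.1627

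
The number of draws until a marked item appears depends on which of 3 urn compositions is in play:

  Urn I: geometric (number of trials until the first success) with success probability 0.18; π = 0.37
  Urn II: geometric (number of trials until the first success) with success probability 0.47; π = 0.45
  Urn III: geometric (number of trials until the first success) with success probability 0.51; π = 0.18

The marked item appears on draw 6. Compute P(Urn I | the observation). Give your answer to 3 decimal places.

The responsibility of component k is π_k f_k(x) divided by Σ_j π_j f_j(x).
Evaluate each component's likelihood at the observed value:
  p_I = 0.18·(1−0.18)^5 = 0.18·0.37074 = 0.0667332
  p_II = 0.47·(1−0.47)^5 = 0.47·0.0418195 = 0.0196552
  p_III = 0.51·(1−0.51)^5 = 0.51·0.0282475 = 0.0144062
Prior × likelihood for each component:
  π_I·p_I = 0.37 × 0.0667332 = 0.0246913
  π_II·p_II = 0.45 × 0.0196552 = 0.00884483
  π_III·p_III = 0.18 × 0.0144062 = 0.00259312
Sum: 0.0246913 + 0.00884483 + 0.00259312 = 0.0361292
P(Urn I | 6) = 0.0246913 / 0.0361292 ≈ 0.683

0.683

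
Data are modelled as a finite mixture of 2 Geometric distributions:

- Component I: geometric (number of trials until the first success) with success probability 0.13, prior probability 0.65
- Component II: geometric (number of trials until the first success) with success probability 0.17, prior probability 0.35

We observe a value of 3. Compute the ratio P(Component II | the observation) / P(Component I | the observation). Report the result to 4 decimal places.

Since P(k|x) ∝ w_k f_k(x), the posterior odds are w_i f_i(x) / (w_j f_j(x)).
Geometric probabilities:
  f_I = 0.13·(1−0.13)^2 = 0.13·0.7569 = 0.098397
  f_II = 0.17·(1−0.17)^2 = 0.17·0.6889 = 0.117113
Posterior odds = (w_II·f_II) / (w_I·f_I) = (0.35·0.117113) / (0.65·0.098397) = 0.0409895 / 0.0639581 ≈ 0.6409

0.6409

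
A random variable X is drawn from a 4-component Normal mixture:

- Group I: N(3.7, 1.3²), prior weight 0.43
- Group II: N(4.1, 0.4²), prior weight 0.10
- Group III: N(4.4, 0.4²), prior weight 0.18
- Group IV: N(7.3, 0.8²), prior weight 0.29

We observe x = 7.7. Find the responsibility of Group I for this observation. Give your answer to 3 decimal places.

Apply Bayes' rule: the posterior for each component is proportional to its prior times its likelihood at x.
Normal densities:
  p_I = (1/(1.3·√(2π)))·exp(−(7.7−3.7)²/(2·1.3²)) = 0.306879·exp(-4.73373) = 0.00269858
  p_II = (1/(0.4·√(2π)))·exp(−(7.7−4.1)²/(2·0.4²)) = 0.997356·exp(-40.50000) = 2.56994e-18
  p_III = (1/(0.4·√(2π)))·exp(−(7.7−4.4)²/(2·0.4²)) = 0.997356·exp(-34.03125) = 1.65678e-15
  p_IV = (1/(0.8·√(2π)))·exp(−(7.7−7.3)²/(2·0.8²)) = 0.498678·exp(-0.12500) = 0.440082
Weight by the priors:
  π_I·p_I = 0.43 × 0.00269858 = 0.00116039
  π_II·p_II = 0.10 × 2.56994e-18 = 2.56994e-19
  π_III·p_III = 0.18 × 1.65678e-15 = 2.98221e-16
  π_IV·p_IV = 0.29 × 0.440082 = 0.127624
Denominator: 0.00116039 + 2.56994e-19 + 2.98221e-16 + 0.127624 = 0.128784
Responsibility of Group I: 0.00116039 / 0.128784 ≈ 0.009

0.009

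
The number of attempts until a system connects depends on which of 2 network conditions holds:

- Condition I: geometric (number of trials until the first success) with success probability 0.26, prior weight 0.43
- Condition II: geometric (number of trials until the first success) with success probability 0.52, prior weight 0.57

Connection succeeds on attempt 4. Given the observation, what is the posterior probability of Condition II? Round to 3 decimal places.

0.420

Apply Bayes' rule: the posterior for each component is proportional to its prior times its likelihood at x.
Geometric probabilities:
  f_I = 0.105358
  f_II = 0.0575078
Unnormalised posteriors:
  P(Z=I)·f_I = 0.43 × 0.105358 = 0.045304
  P(Z=II)·f_II = 0.57 × 0.0575078 = 0.0327795
Denominator: 0.045304 + 0.0327795 = 0.0780835
P(Condition II | data) ≈ 0.420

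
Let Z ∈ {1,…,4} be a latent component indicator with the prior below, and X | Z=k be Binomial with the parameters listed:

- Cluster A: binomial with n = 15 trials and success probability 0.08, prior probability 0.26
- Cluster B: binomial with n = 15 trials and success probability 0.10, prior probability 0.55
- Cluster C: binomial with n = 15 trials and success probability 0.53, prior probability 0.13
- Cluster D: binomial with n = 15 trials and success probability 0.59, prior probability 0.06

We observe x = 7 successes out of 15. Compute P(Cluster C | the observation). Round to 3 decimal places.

Apply Bayes' rule: the posterior for each component is proportional to its prior times its likelihood at x.
Binomial probabilities:
  p_A = C(15,7)·0.08^7·0.92^8 = 6435·2.09715e-08·0.513219 = 6.92598e-05
  p_B = C(15,7)·0.10^7·0.90^8 = 6435·1e-07·0.430467 = 0.000277006
  p_C = C(15,7)·0.53^7·0.47^8 = 6435·0.0117471·0.00238113 = 0.179996
  p_D = C(15,7)·0.59^7·0.41^8 = 6435·0.0248865·0.000798493 = 0.127874
Unnormalised posteriors:
  w_A·p_A = 0.26 × 6.92598e-05 = 1.80075e-05
  w_B·p_B = 0.55 × 0.000277006 = 0.000152353
  w_C·p_C = 0.13 × 0.179996 = 0.0233995
  w_D·p_D = 0.06 × 0.127874 = 0.00767246
Marginal: 1.80075e-05 + 0.000152353 + 0.0233995 + 0.00767246 = 0.0312423
Responsibility of Cluster C: 0.0233995 / 0.0312423 ≈ 0.749

0.749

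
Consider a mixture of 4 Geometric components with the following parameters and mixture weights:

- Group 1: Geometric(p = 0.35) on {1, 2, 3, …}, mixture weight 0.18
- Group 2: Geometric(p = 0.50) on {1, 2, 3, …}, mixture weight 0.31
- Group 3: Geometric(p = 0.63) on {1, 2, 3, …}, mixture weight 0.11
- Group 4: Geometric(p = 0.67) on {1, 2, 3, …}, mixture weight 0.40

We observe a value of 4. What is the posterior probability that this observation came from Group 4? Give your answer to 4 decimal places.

The responsibility of component k is w_k f_k(x) divided by Σ_j w_j f_j(x).
Component likelihoods at x = 4:
  f_1 = 0.0961188
  f_2 = 0.0625
  f_3 = 0.0319114
  f_4 = 0.0240778
Unnormalised posteriors:
  w_1·f_1 = 0.18 × 0.0961188 = 0.0173014
  w_2·f_2 = 0.31 × 0.0625 = 0.019375
  w_3·f_3 = 0.11 × 0.0319114 = 0.00351025
  w_4·f_4 = 0.40 × 0.0240778 = 0.00963112
Denominator: 0.0173014 + 0.019375 + 0.00351025 + 0.00963112 = 0.0498177
So the posterior for Group 4 is 0.00963112 / 0.0498177 ≈ 0.1933.

0.1933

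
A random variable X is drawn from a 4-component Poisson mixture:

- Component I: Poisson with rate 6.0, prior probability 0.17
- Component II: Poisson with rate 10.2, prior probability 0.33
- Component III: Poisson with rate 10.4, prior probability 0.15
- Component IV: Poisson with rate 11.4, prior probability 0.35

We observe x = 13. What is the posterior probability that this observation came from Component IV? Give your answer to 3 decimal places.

Apply Bayes' rule: the posterior for each component is proportional to its prior times its likelihood at x.
Evaluate each component's likelihood at the observed value:
  f_I = 0.00519899
  f_II = 0.0772179
  f_III = 0.0813749
  f_IV = 0.0987474
Prior × likelihood for each component:
  π_I·f_I = 0.17 × 0.00519899 = 0.000883828
  π_II·f_II = 0.33 × 0.0772179 = 0.0254819
  π_III·f_III = 0.15 × 0.0813749 = 0.0122062
  π_IV·f_IV = 0.35 × 0.0987474 = 0.0345616
Marginal: 0.000883828 + 0.0254819 + 0.0122062 + 0.0345616 = 0.0731336
P(Component IV | 13) ≈ 0.473

0.473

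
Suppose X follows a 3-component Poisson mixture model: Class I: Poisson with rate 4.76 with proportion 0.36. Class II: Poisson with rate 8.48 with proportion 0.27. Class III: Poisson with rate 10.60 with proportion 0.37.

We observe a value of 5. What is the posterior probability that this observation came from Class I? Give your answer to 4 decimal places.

0.6712

Apply Bayes' rule: the posterior for each component is proportional to its prior times its likelihood at x.
Poisson probabilities:
  p_I = 0.174426
  p_II = 0.0758544
  p_III = 0.027786
Unnormalised posteriors:
  w_I·p_I = 0.36 × 0.174426 = 0.0627934
  w_II·p_II = 0.27 × 0.0758544 = 0.0204807
  w_III·p_III = 0.37 × 0.027786 = 0.0102808
Denominator: 0.0627934 + 0.0204807 + 0.0102808 = 0.093555
So the posterior for Class I is 0.0627934 / 0.093555 ≈ 0.6712.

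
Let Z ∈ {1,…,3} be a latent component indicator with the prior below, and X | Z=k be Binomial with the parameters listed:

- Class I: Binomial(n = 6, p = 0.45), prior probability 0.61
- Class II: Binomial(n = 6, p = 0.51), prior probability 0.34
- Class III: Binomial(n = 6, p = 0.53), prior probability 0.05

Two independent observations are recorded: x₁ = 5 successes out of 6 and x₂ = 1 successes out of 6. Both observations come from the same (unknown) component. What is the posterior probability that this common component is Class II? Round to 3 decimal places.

0.352

Apply Bayes' rule: the posterior for each component is proportional to its prior times its likelihood at x.
Since both observations come from the same component, the likelihood for component k is f_k(x₁)·f_k(x₂).
  p_I = [0.0608943] × [0.135887] = 0.00827473
  p_II = [0.101437] × [0.0864374] = 0.00876799
  p_III = [0.117931] × [0.0729317] = 0.00860092
Unnormalised posteriors:
  P(Z=I)·p_I = 0.61 × 0.00827473 = 0.00504758
  P(Z=II)·p_II = 0.34 × 0.00876799 = 0.00298112
  P(Z=III)·p_III = 0.05 × 0.00860092 = 0.000430046
Evidence: 0.00504758 + 0.00298112 + 0.000430046 = 0.00845875
Responsibility of Class II: 0.00298112 / 0.00845875 ≈ 0.352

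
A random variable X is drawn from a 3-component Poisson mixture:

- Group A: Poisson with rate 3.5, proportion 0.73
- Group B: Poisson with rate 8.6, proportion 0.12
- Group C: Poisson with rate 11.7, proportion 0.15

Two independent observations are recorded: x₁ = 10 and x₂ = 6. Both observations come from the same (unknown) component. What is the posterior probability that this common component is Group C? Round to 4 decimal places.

0.2423

Apply Bayes' rule: the posterior for each component is proportional to its prior times its likelihood at x.
Since both observations come from the same component, the likelihood for component k is f_k(x₁)·f_k(x₂).
  p_A = [e^(−3.5)·3.5^10/10! = 0.00229555] × [0.0770983] = 0.000176983
  p_B = [e^(−8.6)·8.6^10/10! = 0.112277] × [0.103449] = 0.0116149
  p_C = [e^(−11.7)·11.7^10/10! = 0.109863] × [0.0295486] = 0.00324629
Prior × likelihood for each component:
  π_A·p_A = 0.73 × 0.000176983 = 0.000129198
  π_B·p_B = 0.12 × 0.0116149 = 0.00139379
  π_C·p_C = 0.15 × 0.00324629 = 0.000486944
Marginal: 0.000129198 + 0.00139379 + 0.000486944 = 0.00200993
Responsibility of Group C: 0.000486944 / 0.00200993 ≈ 0.2423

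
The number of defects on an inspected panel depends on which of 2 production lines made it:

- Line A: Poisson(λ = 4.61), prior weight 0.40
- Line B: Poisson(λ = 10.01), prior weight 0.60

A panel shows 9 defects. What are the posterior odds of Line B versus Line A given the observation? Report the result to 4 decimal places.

Posterior odds = (P(Z=i) f_i(x)) / (P(Z=j) f_j(x)); the normalising sum cancels.
Evaluate each component's likelihood at the observed value:
  L_A = 0.0257898
  L_B = 0.124984
0.0749907 / 0.0103159 ≈ 7.2694

7.2694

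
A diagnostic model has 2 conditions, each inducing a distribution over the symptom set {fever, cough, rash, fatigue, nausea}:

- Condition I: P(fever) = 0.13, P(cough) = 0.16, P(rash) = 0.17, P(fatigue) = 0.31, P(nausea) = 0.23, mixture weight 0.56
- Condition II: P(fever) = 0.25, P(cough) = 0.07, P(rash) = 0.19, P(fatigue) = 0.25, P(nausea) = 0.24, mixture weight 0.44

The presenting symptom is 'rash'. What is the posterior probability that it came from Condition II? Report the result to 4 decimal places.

0.4676

Posterior ∝ prior × likelihood, so P(k | x) ∝ π_k f_k(x); normalise over all components.
Component likelihoods at x = 'rash':
  f_I = 0.17
  f_II = 0.19
Multiply by the mixture weights:
  π_I·f_I = 0.56 × 0.17 = 0.0952
  π_II·f_II = 0.44 × 0.19 = 0.0836
Marginal: 0.0952 + 0.0836 = 0.1788
P(Condition II | data) = 0.0836 / 0.1788 ≈ 0.4676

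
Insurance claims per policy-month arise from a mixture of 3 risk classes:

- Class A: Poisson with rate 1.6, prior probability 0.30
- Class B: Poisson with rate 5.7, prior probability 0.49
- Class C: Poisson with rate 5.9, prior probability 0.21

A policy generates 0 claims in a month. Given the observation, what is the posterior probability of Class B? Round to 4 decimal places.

0.0261

Apply Bayes' rule: the posterior for each component is proportional to its prior times its likelihood at x.
Component likelihoods at x = 0 claims:
  f_A = 0.201897
  f_B = 0.00334597
  f_C = 0.00273944
Weight by the priors:
  π_A·f_A = 0.30 × 0.201897 = 0.060569
  π_B·f_B = 0.49 × 0.00334597 = 0.00163952
  π_C·f_C = 0.21 × 0.00273944 = 0.000575283
Denominator: 0.060569 + 0.00163952 + 0.000575283 = 0.0627838
P(Class B | 0 claims) = 0.00163952 / 0.0627838 ≈ 0.0261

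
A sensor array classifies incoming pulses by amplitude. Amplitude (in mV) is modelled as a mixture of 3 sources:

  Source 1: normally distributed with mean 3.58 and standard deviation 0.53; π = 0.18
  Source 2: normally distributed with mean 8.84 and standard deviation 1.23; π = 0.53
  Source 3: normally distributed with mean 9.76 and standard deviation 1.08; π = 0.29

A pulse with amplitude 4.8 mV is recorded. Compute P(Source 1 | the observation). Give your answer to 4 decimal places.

0.9244

By Bayes' theorem, P(k | x) = π_k f_k(x) / Σ_j π_j f_j(x).
Component likelihoods at x = 4.8 mV:
  L_1 = 0.0532157
  L_2 = 0.00147353
  L_3 = 9.71487e-06
Multiply by the mixture weights:
  π_1·L_1 = 0.18 × 0.0532157 = 0.00957883
  π_2·L_2 = 0.53 × 0.00147353 = 0.000780969
  π_3·L_3 = 0.29 × 9.71487e-06 = 2.81731e-06
Denominator: 0.00957883 + 0.000780969 + 2.81731e-06 = 0.0103626
Responsibility of Source 1: 0.00957883 / 0.0103626 ≈ 0.9244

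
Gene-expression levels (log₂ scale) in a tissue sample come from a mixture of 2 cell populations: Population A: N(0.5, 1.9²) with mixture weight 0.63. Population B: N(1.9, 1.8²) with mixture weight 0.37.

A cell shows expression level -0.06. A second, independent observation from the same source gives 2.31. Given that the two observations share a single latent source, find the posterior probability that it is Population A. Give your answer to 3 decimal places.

Apply Bayes' rule: the posterior for each component is proportional to its prior times its likelihood at x.
Since both observations come from the same component, the likelihood for component k is f_k(x₁)·f_k(x₂).
  p_A = [(1/(1.9·√(2π)))·exp(−(-0.06−0.5)²/(2·1.9²)) = 0.209970·exp(-0.04343) = 0.201045] × [0.133381] = 0.0268156
  p_B = [(1/(1.8·√(2π)))·exp(−(-0.06−1.9)²/(2·1.8²)) = 0.221635·exp(-0.59284) = 0.12251] × [0.215959] = 0.0264571
Prior × likelihood for each component:
  π_A·p_A = 0.63 × 0.0268156 = 0.0168938
  π_B·p_B = 0.37 × 0.0264571 = 0.00978912
Evidence: 0.0168938 + 0.00978912 = 0.0266829
P(Population A | data) ≈ 0.633

0.633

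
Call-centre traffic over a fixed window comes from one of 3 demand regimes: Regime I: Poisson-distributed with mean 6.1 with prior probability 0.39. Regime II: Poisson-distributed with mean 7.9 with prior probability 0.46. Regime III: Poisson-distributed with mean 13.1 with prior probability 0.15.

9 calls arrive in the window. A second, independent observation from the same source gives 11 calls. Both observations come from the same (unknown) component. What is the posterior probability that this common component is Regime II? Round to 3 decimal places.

Apply Bayes' rule: the posterior for each component is proportional to its prior times its likelihood at x.
Since both observations come from the same component, the likelihood for component k is f_k(x₁)·f_k(x₂).
  L_I = [e^(−6.1)·6.1^9/9! = 0.0722785] × [0.0244498] = 0.0017672
  L_II = [e^(−7.9)·7.9^9/9! = 0.122449] × [0.069473] = 0.00850688
  L_III = [e^(−13.1)·13.1^9/9! = 0.0640355] × [0.0999012] = 0.00639723
Unnormalised posteriors:
  π_I·L_I = 0.39 × 0.0017672 = 0.000689207
  π_II·L_II = 0.46 × 0.00850688 = 0.00391316
  π_III·L_III = 0.15 × 0.00639723 = 0.000959584
Marginal: 0.000689207 + 0.00391316 + 0.000959584 = 0.00556196
P(Regime II | x₁, x₂) ≈ 0.704

0.704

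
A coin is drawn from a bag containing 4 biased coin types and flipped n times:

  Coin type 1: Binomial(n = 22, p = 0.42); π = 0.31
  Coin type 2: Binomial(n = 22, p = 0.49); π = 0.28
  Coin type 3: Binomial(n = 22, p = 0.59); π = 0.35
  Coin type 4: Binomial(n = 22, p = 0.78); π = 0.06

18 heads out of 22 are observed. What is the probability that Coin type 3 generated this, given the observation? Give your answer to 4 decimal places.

By Bayes' theorem, P(k | x) = π_k f_k(x) / Σ_j π_j f_j(x).
Component likelihoods at x = 18 heads out of 22:
  f_1 = 0.000136903
  f_2 = 0.00131227
  f_3 = 0.0155126
  f_4 = 0.195708
Prior × likelihood for each component:
  π_1·f_1 = 0.31 × 0.000136903 = 4.244e-05
  π_2·f_2 = 0.28 × 0.00131227 = 0.000367437
  π_3·f_3 = 0.35 × 0.0155126 = 0.00542943
  π_4·f_4 = 0.06 × 0.195708 = 0.0117425
Denominator: 4.244e-05 + 0.000367437 + 0.00542943 + 0.0117425 = 0.0175818
Responsibility of Coin type 3: 0.00542943 / 0.0175818 ≈ 0.3088

0.3088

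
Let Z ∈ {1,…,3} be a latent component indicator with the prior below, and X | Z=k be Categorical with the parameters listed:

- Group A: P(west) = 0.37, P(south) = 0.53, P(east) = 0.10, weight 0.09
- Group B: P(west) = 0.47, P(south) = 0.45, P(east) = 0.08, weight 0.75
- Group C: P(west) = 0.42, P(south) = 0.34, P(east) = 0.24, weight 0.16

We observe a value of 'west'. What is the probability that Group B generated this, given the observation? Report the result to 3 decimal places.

P(component k | x) = w_k·f_k(x) / marginal(x), where marginal(x) = Σ_j w_j·f_j(x).
Categorical probabilities:
  p_A = P(west | comp) = 0.37
  p_B = P(west | comp) = 0.47
  p_C = P(west | comp) = 0.42
Prior × likelihood for each component:
  w_A·p_A = 0.09 × 0.37 = 0.0333
  w_B·p_B = 0.75 × 0.47 = 0.3525
  w_C·p_C = 0.16 × 0.42 = 0.0672
Denominator: 0.0333 + 0.3525 + 0.0672 = 0.453
P(Group B | the observation) ≈ 0.778

0.778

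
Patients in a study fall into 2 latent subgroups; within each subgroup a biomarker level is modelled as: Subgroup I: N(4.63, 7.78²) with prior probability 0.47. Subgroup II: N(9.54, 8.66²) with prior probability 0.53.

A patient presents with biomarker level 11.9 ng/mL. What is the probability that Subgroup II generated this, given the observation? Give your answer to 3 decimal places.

By Bayes' theorem, P(k | x) = π_k f_k(x) / Σ_j π_j f_j(x).
Component likelihoods at x = 11.9 ng/mL:
  f_I = (1/(7.78·√(2π)))·exp(−(11.9−4.63)²/(2·7.78²)) = 0.051278·exp(-0.43660) = 0.0331375
  f_II = (1/(8.66·√(2π)))·exp(−(11.9−9.54)²/(2·8.66²)) = 0.046067·exp(-0.03713) = 0.044388
Prior × likelihood for each component:
  π_I·f_I = 0.47 × 0.0331375 = 0.0155746
  π_II·f_II = 0.53 × 0.044388 = 0.0235256
Denominator: 0.0155746 + 0.0235256 = 0.0391002
Responsibility of Subgroup II: 0.0235256 / 0.0391002 ≈ 0.602

0.602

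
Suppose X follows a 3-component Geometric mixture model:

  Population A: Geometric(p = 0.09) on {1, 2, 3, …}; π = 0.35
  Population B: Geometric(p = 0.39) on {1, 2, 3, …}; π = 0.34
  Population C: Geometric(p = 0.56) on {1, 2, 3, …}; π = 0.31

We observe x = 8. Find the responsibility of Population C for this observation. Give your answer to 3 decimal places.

0.026

P(component k | x) = π_k·f_k(x) / marginal(x), where marginal(x) = Σ_j π_j·f_j(x).
Component likelihoods at x = 8:
  p_A = 0.09·(1−0.09)^7 = 0.09·0.516761 = 0.0465085
  p_B = 0.39·(1−0.39)^7 = 0.39·0.0314274 = 0.0122567
  p_C = 0.56·(1−0.56)^7 = 0.56·0.00319278 = 0.00178796
Multiply by the mixture weights:
  π_A·p_A = 0.35 × 0.0465085 = 0.016278
  π_B·p_B = 0.34 × 0.0122567 = 0.00416728
  π_C·p_C = 0.31 × 0.00178796 = 0.000554266
Marginal: 0.016278 + 0.00416728 + 0.000554266 = 0.0209995
P(Population C | 8) = 0.000554266 / 0.0209995 ≈ 0.026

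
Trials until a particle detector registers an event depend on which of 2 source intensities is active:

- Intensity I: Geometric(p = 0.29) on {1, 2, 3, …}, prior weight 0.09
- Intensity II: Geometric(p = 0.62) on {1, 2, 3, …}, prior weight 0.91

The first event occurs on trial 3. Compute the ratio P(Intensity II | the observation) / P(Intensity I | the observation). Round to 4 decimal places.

Since P(k|x) ∝ w_k f_k(x), the posterior odds are w_i f_i(x) / (w_j f_j(x)).
Evaluate each component's likelihood at the observed value:
  L_I = 0.146189
  L_II = 0.089528
Odds = (0.91/0.09) × (0.089528/0.146189) = 10.1111 × 0.612413 ≈ 6.1922

6.1922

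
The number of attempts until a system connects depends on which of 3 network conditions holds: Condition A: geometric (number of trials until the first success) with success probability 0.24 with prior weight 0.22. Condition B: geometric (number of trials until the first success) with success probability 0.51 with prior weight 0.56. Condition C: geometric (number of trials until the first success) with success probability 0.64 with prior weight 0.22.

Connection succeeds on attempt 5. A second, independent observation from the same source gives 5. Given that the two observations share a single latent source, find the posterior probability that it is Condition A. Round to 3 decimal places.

0.735

By Bayes' theorem, P(k | x) = w_k f_k(x) / Σ_j w_j f_j(x).
Since both observations come from the same component, the likelihood for component k is f_k(x₁)·f_k(x₂).
  L_A = [0.24·(1−0.24)^4 = 0.24·0.333622 = 0.0800692] × [0.0800692] = 0.00641108
  L_B = [0.51·(1−0.51)^4 = 0.51·0.057648 = 0.0294005] × [0.0294005] = 0.000864389
  L_C = [0.64·(1−0.64)^4 = 0.64·0.0167962 = 0.0107495] × [0.0107495] = 0.000115553
Unnormalised posteriors:
  w_A·L_A = 0.22 × 0.00641108 = 0.00141044
  w_B·L_B = 0.56 × 0.000864389 = 0.000484058
  w_C·L_C = 0.22 × 0.000115553 = 2.54216e-05
Sum: 0.00141044 + 0.000484058 + 2.54216e-05 = 0.00191992
P(Condition A | data) ≈ 0.735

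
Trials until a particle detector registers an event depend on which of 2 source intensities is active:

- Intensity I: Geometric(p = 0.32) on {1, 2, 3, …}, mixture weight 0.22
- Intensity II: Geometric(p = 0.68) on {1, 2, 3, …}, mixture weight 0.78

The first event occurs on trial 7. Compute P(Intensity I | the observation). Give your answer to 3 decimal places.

By Bayes' theorem, P(k | x) = π_k f_k(x) / Σ_j π_j f_j(x).
Evaluate each component's likelihood at the observed value:
  L_I = 0.32·(1−0.32)^6 = 0.32·0.0988675 = 0.0316376
  L_II = 0.68·(1−0.68)^6 = 0.68·0.00107374 = 0.000730144
Prior × likelihood for each component:
  π_I·L_I = 0.22 × 0.0316376 = 0.00696027
  π_II·L_II = 0.78 × 0.000730144 = 0.000569513
Denominator: 0.00696027 + 0.000569513 = 0.00752978
Responsibility of Intensity I: 0.00696027 / 0.00752978 ≈ 0.924

0.924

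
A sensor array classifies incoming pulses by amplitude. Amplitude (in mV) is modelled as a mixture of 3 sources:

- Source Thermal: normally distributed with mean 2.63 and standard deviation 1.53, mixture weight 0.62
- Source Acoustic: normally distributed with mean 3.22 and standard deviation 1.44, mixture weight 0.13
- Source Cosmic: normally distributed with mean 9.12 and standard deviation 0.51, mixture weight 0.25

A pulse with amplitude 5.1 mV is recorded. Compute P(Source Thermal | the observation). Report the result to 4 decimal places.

The responsibility of component k is π_k f_k(x) divided by Σ_j π_j f_j(x).
Evaluate each component's likelihood at the observed value:
  p_Thermal = (1/(1.53·√(2π)))·exp(−(5.1−2.63)²/(2·1.53²)) = 0.260747·exp(-1.30311) = 0.0708411
  p_Acoustic = (1/(1.44·√(2π)))·exp(−(5.1−3.22)²/(2·1.44²)) = 0.277043·exp(-0.85224) = 0.118148
  p_Cosmic = (1/(0.51·√(2π)))·exp(−(5.1−9.12)²/(2·0.51²)) = 0.782240·exp(-31.06574) = 2.5215e-14
Weight by the priors:
  π_Thermal·p_Thermal = 0.62 × 0.0708411 = 0.0439215
  π_Acoustic·p_Acoustic = 0.13 × 0.118148 = 0.0153592
  π_Cosmic·p_Cosmic = 0.25 × 2.5215e-14 = 6.30375e-15
Marginal: 0.0439215 + 0.0153592 + 6.30375e-15 = 0.0592807
Responsibility of Source Thermal: 0.0439215 / 0.0592807 ≈ 0.7409

0.7409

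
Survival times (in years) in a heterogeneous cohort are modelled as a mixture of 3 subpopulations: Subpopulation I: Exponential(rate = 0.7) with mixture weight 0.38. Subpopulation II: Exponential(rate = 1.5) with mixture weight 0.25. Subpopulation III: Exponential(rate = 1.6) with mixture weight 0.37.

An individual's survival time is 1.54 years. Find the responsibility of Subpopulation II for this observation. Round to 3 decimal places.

Apply Bayes' rule: the posterior for each component is proportional to its prior times its likelihood at x.
Evaluate each component's likelihood at the observed value:
  L_I = 0.7·e^(−0.7·1.54) = 0.7·e^(−1.0780) = 0.238193
  L_II = 1.5·e^(−1.5·1.54) = 1.5·e^(−2.3100) = 0.148892
  L_III = 1.6·e^(−1.6·1.54) = 1.6·e^(−2.4640) = 0.13615
Weight by the priors:
  π_I·L_I = 0.38 × 0.238193 = 0.0905133
  π_II·L_II = 0.25 × 0.148892 = 0.037223
  π_III·L_III = 0.37 × 0.13615 = 0.0503756
Normaliser: 0.0905133 + 0.037223 + 0.0503756 = 0.178112
Responsibility of Subpopulation II: 0.037223 / 0.178112 ≈ 0.209

0.209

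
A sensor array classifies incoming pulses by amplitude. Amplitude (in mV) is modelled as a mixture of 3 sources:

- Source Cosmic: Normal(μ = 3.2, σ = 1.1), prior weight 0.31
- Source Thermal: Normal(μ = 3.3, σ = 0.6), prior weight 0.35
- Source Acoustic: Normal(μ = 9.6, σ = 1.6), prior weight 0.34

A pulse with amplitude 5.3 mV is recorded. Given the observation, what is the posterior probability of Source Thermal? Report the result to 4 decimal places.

0.0421

By Bayes' theorem, P(k | x) = π_k f_k(x) / Σ_j π_j f_j(x).
Evaluate each component's likelihood at the observed value:
  f_Cosmic = (1/(1.1·√(2π)))·exp(−(5.3−3.2)²/(2·1.1²)) = 0.362675·exp(-1.82231) = 0.0586268
  f_Thermal = (1/(0.6·√(2π)))·exp(−(5.3−3.3)²/(2·0.6²)) = 0.664904·exp(-5.55556) = 0.00257046
  f_Acoustic = (1/(1.6·√(2π)))·exp(−(5.3−9.6)²/(2·1.6²)) = 0.249339·exp(-3.61133) = 0.00673613
Multiply by the mixture weights:
  π_Cosmic·f_Cosmic = 0.31 × 0.0586268 = 0.0181743
  π_Thermal·f_Thermal = 0.35 × 0.00257046 = 0.000899663
  π_Acoustic·f_Acoustic = 0.34 × 0.00673613 = 0.00229028
Marginal: 0.0181743 + 0.000899663 + 0.00229028 = 0.0213643
P(Source Thermal | the observation) ≈ 0.0421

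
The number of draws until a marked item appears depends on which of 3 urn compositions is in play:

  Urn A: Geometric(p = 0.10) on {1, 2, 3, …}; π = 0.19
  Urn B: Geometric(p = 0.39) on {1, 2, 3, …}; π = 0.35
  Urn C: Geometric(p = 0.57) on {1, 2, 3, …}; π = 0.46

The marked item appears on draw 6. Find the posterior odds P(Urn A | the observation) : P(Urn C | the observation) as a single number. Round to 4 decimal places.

The posterior odds equal the prior odds times the likelihood ratio: (π_i/π_j)·(f_i(x)/f_j(x)).
Geometric probabilities:
  L_A = 0.10·(1−0.10)^5 = 0.10·0.59049 = 0.059049
  L_B = 0.39·(1−0.39)^5 = 0.39·0.0844596 = 0.0329393
  L_C = 0.57·(1−0.57)^5 = 0.57·0.0147008 = 0.00837948
Odds = (0.19/0.46) × (0.059049/0.00837948) = 0.413043 × 7.04686 ≈ 2.9107

2.9107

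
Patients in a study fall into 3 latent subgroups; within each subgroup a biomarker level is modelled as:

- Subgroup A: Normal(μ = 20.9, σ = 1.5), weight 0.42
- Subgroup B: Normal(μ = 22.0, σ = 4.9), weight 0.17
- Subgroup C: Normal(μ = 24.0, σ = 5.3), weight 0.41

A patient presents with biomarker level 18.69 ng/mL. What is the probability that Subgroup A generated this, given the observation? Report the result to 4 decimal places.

0.5595

By Bayes' theorem, P(k | x) = π_k f_k(x) / Σ_j π_j f_j(x).
Component likelihoods at x = 18.69 ng/mL:
  f_A = 0.0898369
  f_B = 0.0648077
  f_C = 0.0455687
Multiply by the mixture weights:
  π_A·f_A = 0.42 × 0.0898369 = 0.0377315
  π_B·f_B = 0.17 × 0.0648077 = 0.0110173
  π_C·f_C = 0.41 × 0.0455687 = 0.0186832
Marginal: 0.0377315 + 0.0110173 + 0.0186832 = 0.067432
P(Subgroup A | data) = 0.0377315 / 0.067432 ≈ 0.5595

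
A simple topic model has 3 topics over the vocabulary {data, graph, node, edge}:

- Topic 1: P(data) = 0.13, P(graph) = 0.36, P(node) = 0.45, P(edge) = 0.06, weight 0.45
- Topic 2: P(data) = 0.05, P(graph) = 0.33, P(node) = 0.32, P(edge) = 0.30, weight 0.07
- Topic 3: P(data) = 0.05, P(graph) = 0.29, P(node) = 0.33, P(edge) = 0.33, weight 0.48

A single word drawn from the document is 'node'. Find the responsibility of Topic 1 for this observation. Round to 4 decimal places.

The responsibility of component k is π_k f_k(x) divided by Σ_j π_j f_j(x).
Evaluate each component's likelihood at the observed value:
  f_1 = P(node | comp) = 0.45
  f_2 = P(node | comp) = 0.32
  f_3 = P(node | comp) = 0.33
Prior × likelihood for each component:
  π_1·f_1 = 0.45 × 0.45 = 0.2025
  π_2·f_2 = 0.07 × 0.32 = 0.0224
  π_3·f_3 = 0.48 × 0.33 = 0.1584
Denominator: 0.2025 + 0.0224 + 0.1584 = 0.3833
So the posterior for Topic 1 is 0.2025 / 0.3833 ≈ 0.5283.

0.5283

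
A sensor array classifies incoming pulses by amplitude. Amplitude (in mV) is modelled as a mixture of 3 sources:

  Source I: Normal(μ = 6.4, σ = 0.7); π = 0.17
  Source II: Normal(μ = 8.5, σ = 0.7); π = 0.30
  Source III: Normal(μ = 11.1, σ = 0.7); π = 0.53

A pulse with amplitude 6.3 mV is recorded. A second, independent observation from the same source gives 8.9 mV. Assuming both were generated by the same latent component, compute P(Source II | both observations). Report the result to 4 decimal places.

0.8646

Apply Bayes' rule: the posterior for each component is proportional to its prior times its likelihood at x.
Since both observations come from the same component, the likelihood for component k is f_k(x₁)·f_k(x₂).
  f_I = [(1/(0.7·√(2π)))·exp(−(6.3−6.4)²/(2·0.7²)) = 0.569918·exp(-0.01020) = 0.564132] × [0.000968449] = 0.000546333
  f_II = [(1/(0.7·√(2π)))·exp(−(6.3−8.5)²/(2·0.7²)) = 0.569918·exp(-4.93878) = 0.00408253] × [0.484068] = 0.00197622
  f_III = [(1/(0.7·√(2π)))·exp(−(6.3−11.1)²/(2·0.7²)) = 0.569918·exp(-23.51020) = 3.51124e-11] × [0.00408253] = 1.43347e-13
Multiply by the mixture weights:
  w_I·f_I = 0.17 × 0.000546333 = 9.28766e-05
  w_II·f_II = 0.30 × 0.00197622 = 0.000592867
  w_III·f_III = 0.53 × 1.43347e-13 = 7.5974e-14
Denominator: 9.28766e-05 + 0.000592867 + 7.5974e-14 = 0.000685743
Responsibility of Source II: 0.000592867 / 0.000685743 ≈ 0.8646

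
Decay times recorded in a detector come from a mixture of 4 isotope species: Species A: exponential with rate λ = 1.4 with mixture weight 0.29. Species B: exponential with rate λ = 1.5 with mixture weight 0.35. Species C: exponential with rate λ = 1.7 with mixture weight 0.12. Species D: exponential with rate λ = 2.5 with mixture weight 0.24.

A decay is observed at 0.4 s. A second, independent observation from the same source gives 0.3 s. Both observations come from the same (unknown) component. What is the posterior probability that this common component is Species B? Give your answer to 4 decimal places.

0.3223

Apply Bayes' rule: the posterior for each component is proportional to its prior times its likelihood at x.
Since both observations come from the same component, the likelihood for component k is f_k(x₁)·f_k(x₂).
  L_A = [1.4·e^(−1.4·0.4) = 1.4·e^(−0.5600) = 0.799693] × [0.919866] = 0.73561
  L_B = [1.5·e^(−1.5·0.4) = 1.5·e^(−0.6000) = 0.823217] × [0.956442] = 0.78736
  L_C = [1.7·e^(−1.7·0.4) = 1.7·e^(−0.6800) = 0.861249] × [1.02084] = 0.879199
  L_D = [2.5·e^(−2.5·0.4) = 2.5·e^(−1.0000) = 0.919699] × [1.18092] = 1.08609
Multiply by the mixture weights:
  π_A·L_A = 0.29 × 0.73561 = 0.213327
  π_B·L_B = 0.35 × 0.78736 = 0.275576
  π_C·L_C = 0.12 × 0.879199 = 0.105504
  π_D·L_D = 0.24 × 1.08609 = 0.260661
Marginal: 0.213327 + 0.275576 + 0.105504 + 0.260661 = 0.855068
P(Species B | x) ≈ 0.3223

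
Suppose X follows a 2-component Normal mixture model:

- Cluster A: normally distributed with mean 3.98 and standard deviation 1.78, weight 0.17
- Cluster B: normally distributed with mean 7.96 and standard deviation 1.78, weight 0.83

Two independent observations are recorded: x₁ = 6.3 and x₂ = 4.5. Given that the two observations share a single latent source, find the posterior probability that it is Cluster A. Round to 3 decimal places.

P(component k | x) = π_k·f_k(x) / marginal(x), where marginal(x) = Σ_j π_j·f_j(x).
Since both observations come from the same component, the likelihood for component k is f_k(x₁)·f_k(x₂).
  p_A = [0.095853] × [0.214762] = 0.0205856
  p_B = [0.145089] × [0.0338854] = 0.0049164
Prior × likelihood for each component:
  π_A·p_A = 0.17 × 0.0205856 = 0.00349955
  π_B·p_B = 0.83 × 0.0049164 = 0.00408061
Denominator: 0.00349955 + 0.00408061 = 0.00758016
So the posterior for Cluster A is 0.00349955 / 0.00758016 ≈ 0.462.

0.462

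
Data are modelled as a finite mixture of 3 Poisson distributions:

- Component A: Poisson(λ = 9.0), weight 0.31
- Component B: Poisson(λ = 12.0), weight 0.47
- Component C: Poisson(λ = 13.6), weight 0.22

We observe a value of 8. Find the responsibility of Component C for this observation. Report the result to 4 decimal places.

The responsibility of component k is π_k f_k(x) divided by Σ_j π_j f_j(x).
Evaluate each component's likelihood at the observed value:
  L_A = 0.131756
  L_B = 0.0655233
  L_C = 0.0360069
Multiply by the mixture weights:
  π_A·L_A = 0.31 × 0.131756 = 0.0408442
  π_B·L_B = 0.47 × 0.0655233 = 0.0307959
  π_C·L_C = 0.22 × 0.0360069 = 0.00792152
Denominator: 0.0408442 + 0.0307959 + 0.00792152 = 0.0795617
Responsibility of Component C: 0.00792152 / 0.0795617 ≈ 0.0996

0.0996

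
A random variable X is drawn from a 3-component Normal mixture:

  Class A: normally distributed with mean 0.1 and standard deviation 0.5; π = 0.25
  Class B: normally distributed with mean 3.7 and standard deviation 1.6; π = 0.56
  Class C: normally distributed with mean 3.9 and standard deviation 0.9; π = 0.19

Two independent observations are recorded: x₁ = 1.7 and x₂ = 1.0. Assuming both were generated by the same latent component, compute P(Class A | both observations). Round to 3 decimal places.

0.047

The responsibility of component k is w_k f_k(x) divided by Σ_j w_j f_j(x).
Since both observations come from the same component, the likelihood for component k is f_k(x₁)·f_k(x₂).
  p_A = [0.00476818] × [0.1579] = 0.000752897
  p_B = [0.114156] × [0.0600384] = 0.00685373
  p_C = [0.0223432] × [0.00246655] = 5.51106e-05
Multiply by the mixture weights:
  w_A·p_A = 0.25 × 0.000752897 = 0.000188224
  w_B·p_B = 0.56 × 0.00685373 = 0.00383809
  w_C·p_C = 0.19 × 5.51106e-05 = 1.0471e-05
Marginal: 0.000188224 + 0.00383809 + 1.0471e-05 = 0.00403678
P(Class A | data) ≈ 0.047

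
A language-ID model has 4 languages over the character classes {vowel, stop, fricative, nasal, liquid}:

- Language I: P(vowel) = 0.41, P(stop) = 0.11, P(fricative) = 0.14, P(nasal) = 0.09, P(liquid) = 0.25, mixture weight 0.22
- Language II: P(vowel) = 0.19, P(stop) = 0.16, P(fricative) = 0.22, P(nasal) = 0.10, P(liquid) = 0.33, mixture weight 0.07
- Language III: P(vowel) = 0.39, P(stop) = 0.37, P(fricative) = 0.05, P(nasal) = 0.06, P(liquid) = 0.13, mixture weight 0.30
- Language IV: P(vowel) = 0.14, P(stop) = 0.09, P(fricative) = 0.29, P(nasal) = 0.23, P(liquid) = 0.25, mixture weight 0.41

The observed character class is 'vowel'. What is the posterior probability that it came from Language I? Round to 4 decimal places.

0.3246

Posterior ∝ prior × likelihood, so P(k | x) ∝ π_k f_k(x); normalise over all components.
Component likelihoods at x = 'vowel':
  p_I = P(vowel | comp) = 0.41
  p_II = P(vowel | comp) = 0.19
  p_III = P(vowel | comp) = 0.39
  p_IV = P(vowel | comp) = 0.14
Weight by the priors:
  π_I·p_I = 0.22 × 0.41 = 0.0902
  π_II·p_II = 0.07 × 0.19 = 0.0133
  π_III·p_III = 0.30 × 0.39 = 0.117
  π_IV·p_IV = 0.41 × 0.14 = 0.0574
Denominator: 0.0902 + 0.0133 + 0.117 + 0.0574 = 0.2779
P(Language I | x) = 0.0902 / 0.2779 ≈ 0.3246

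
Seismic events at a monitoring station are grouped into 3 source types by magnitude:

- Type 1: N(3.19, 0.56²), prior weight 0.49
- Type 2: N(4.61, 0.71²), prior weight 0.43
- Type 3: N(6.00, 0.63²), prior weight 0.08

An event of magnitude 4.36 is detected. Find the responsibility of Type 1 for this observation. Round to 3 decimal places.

0.147

By Bayes' theorem, P(k | x) = π_k f_k(x) / Σ_j π_j f_j(x).
Evaluate each component's likelihood at the observed value:
  p_1 = 0.0803248
  p_2 = 0.528116
  p_3 = 0.0213829
Prior × likelihood for each component:
  π_1·p_1 = 0.49 × 0.0803248 = 0.0393591
  π_2·p_2 = 0.43 × 0.528116 = 0.22709
  π_3·p_3 = 0.08 × 0.0213829 = 0.00171063
Marginal: 0.0393591 + 0.22709 + 0.00171063 = 0.26816
P(Type 1 | the observation) = 0.0393591 / 0.26816 ≈ 0.147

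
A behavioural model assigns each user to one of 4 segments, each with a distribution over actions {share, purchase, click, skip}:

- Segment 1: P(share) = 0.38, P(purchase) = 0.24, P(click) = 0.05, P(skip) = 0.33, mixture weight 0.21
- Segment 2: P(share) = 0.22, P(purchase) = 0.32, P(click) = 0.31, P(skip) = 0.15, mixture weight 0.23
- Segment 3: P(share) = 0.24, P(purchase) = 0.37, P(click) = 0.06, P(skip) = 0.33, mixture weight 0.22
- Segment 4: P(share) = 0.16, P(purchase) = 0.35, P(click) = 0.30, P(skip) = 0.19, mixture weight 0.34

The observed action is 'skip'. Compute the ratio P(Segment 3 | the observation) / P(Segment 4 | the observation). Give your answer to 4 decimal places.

1.1238

The posterior odds equal the prior odds times the likelihood ratio: (π_i/π_j)·(f_i(x)/f_j(x)).
Evaluate each component's likelihood at the observed value:
  f_1 = P(skip | comp) = 0.33
  f_2 = P(skip | comp) = 0.15
  f_3 = P(skip | comp) = 0.33
  f_4 = P(skip | comp) = 0.19
Odds = (0.22/0.34) × (0.33/0.19) = 0.647059 × 1.73684 ≈ 1.1238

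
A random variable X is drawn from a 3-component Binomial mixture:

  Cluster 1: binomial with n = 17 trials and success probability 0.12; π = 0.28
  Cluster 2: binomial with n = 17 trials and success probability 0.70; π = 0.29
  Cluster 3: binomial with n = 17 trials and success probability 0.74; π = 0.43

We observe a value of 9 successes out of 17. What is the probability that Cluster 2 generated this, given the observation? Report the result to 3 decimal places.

0.562

P(component k | x) = w_k·f_k(x) / marginal(x), where marginal(x) = Σ_j w_j·f_j(x).
Evaluate each component's likelihood at the observed value:
  p_1 = C(17,9)·0.12^9·0.88^8 = 24310·5.15978e-09·0.359635 = 4.51105e-05
  p_2 = C(17,9)·0.70^9·0.30^8 = 24310·0.0403536·6.561e-05 = 0.0643632
  p_3 = C(17,9)·0.74^9·0.26^8 = 24310·0.0665404·2.08827e-05 = 0.0337798
Unnormalised posteriors:
  w_1·p_1 = 0.28 × 4.51105e-05 = 1.26309e-05
  w_2·p_2 = 0.29 × 0.0643632 = 0.0186653
  w_3·p_3 = 0.43 × 0.0337798 = 0.0145253
Denominator: 1.26309e-05 + 0.0186653 + 0.0145253 = 0.0332033
P(Cluster 2 | 9 successes out of 17) ≈ 0.562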